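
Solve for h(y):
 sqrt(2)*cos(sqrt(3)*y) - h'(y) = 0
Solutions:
 h(y) = C1 + sqrt(6)*sin(sqrt(3)*y)/3


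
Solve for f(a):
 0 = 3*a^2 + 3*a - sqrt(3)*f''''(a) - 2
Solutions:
 f(a) = C1 + C2*a + C3*a^2 + C4*a^3 + sqrt(3)*a^6/360 + sqrt(3)*a^5/120 - sqrt(3)*a^4/36


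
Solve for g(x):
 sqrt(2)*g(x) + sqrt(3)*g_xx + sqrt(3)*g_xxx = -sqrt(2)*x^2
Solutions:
 g(x) = C1*exp(x*(-2 + (1 + 9*sqrt(6)/2 + sqrt(-4 + (2 + 9*sqrt(6))^2)/2)^(-1/3) + (1 + 9*sqrt(6)/2 + sqrt(-4 + (2 + 9*sqrt(6))^2)/2)^(1/3))/6)*sin(sqrt(3)*x*(-(1 + 9*sqrt(6)/2 + sqrt(-4 + (2 + 9*sqrt(6))^2)/2)^(1/3) + (1 + 9*sqrt(6)/2 + sqrt(-4 + (2 + 9*sqrt(6))^2)/2)^(-1/3))/6) + C2*exp(x*(-2 + (1 + 9*sqrt(6)/2 + sqrt(-4 + (2 + 9*sqrt(6))^2)/2)^(-1/3) + (1 + 9*sqrt(6)/2 + sqrt(-4 + (2 + 9*sqrt(6))^2)/2)^(1/3))/6)*cos(sqrt(3)*x*(-(1 + 9*sqrt(6)/2 + sqrt(-4 + (2 + 9*sqrt(6))^2)/2)^(1/3) + (1 + 9*sqrt(6)/2 + sqrt(-4 + (2 + 9*sqrt(6))^2)/2)^(-1/3))/6) + C3*exp(-x*((1 + 9*sqrt(6)/2 + sqrt(-4 + (2 + 9*sqrt(6))^2)/2)^(-1/3) + 1 + (1 + 9*sqrt(6)/2 + sqrt(-4 + (2 + 9*sqrt(6))^2)/2)^(1/3))/3) - x^2 + sqrt(6)


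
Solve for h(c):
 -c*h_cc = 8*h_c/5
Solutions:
 h(c) = C1 + C2/c^(3/5)


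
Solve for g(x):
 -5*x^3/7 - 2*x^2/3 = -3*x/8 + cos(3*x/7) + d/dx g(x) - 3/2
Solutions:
 g(x) = C1 - 5*x^4/28 - 2*x^3/9 + 3*x^2/16 + 3*x/2 - 7*sin(3*x/7)/3


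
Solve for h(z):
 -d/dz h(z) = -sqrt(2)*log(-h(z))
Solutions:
 -li(-h(z)) = C1 + sqrt(2)*z


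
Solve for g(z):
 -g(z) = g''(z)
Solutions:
 g(z) = C1*sin(z) + C2*cos(z)


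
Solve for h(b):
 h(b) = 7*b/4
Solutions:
 h(b) = 7*b/4


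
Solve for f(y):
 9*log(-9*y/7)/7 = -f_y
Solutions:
 f(y) = C1 - 9*y*log(-y)/7 + 9*y*(-2*log(3) + 1 + log(7))/7


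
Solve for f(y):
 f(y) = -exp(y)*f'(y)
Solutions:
 f(y) = C1*exp(exp(-y))


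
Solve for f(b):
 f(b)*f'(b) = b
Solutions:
 f(b) = -sqrt(C1 + b^2)
 f(b) = sqrt(C1 + b^2)


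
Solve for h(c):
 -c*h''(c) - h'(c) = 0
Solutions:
 h(c) = C1 + C2*log(c)


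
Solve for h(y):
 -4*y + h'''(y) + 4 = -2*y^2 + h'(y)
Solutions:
 h(y) = C1 + C2*exp(-y) + C3*exp(y) + 2*y^3/3 - 2*y^2 + 8*y


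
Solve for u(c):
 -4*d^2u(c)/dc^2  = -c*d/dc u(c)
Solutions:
 u(c) = C1 + C2*erfi(sqrt(2)*c/4)


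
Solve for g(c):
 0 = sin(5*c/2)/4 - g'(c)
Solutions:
 g(c) = C1 - cos(5*c/2)/10


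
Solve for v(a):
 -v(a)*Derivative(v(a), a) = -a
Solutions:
 v(a) = -sqrt(C1 + a^2)
 v(a) = sqrt(C1 + a^2)


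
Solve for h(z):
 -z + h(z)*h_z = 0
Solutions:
 h(z) = -sqrt(C1 + z^2)
 h(z) = sqrt(C1 + z^2)


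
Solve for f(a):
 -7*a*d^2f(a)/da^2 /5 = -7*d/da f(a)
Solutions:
 f(a) = C1 + C2*a^6


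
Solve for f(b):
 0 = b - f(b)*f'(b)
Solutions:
 f(b) = -sqrt(C1 + b^2)
 f(b) = sqrt(C1 + b^2)


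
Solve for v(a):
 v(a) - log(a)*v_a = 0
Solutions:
 v(a) = C1*exp(li(a))


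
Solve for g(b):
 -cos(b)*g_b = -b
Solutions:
 g(b) = C1 + Integral(b/cos(b), b)


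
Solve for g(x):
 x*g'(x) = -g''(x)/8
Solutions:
 g(x) = C1 + C2*erf(2*x)


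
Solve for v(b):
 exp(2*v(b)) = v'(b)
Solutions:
 v(b) = log(-sqrt(-1/(C1 + b))) - log(2)/2
 v(b) = log(-1/(C1 + b))/2 - log(2)/2


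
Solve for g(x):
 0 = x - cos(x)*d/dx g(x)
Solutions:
 g(x) = C1 + Integral(x/cos(x), x)


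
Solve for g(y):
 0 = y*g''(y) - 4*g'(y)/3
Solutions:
 g(y) = C1 + C2*y^(7/3)


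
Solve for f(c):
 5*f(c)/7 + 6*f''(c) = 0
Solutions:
 f(c) = C1*sin(sqrt(210)*c/42) + C2*cos(sqrt(210)*c/42)


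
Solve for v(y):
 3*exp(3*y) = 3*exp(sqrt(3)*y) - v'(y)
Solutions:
 v(y) = C1 - exp(3*y) + sqrt(3)*exp(sqrt(3)*y)


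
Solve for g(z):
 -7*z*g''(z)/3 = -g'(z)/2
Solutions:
 g(z) = C1 + C2*z^(17/14)


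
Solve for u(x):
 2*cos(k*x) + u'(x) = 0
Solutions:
 u(x) = C1 - 2*sin(k*x)/k


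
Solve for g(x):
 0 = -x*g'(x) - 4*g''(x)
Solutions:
 g(x) = C1 + C2*erf(sqrt(2)*x/4)


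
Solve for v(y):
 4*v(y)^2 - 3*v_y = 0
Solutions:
 v(y) = -3/(C1 + 4*y)


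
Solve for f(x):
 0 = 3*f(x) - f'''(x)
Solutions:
 f(x) = C3*exp(3^(1/3)*x) + (C1*sin(3^(5/6)*x/2) + C2*cos(3^(5/6)*x/2))*exp(-3^(1/3)*x/2)


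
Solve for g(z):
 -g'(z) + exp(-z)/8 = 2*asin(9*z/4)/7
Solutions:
 g(z) = C1 - 2*z*asin(9*z/4)/7 - 2*sqrt(16 - 81*z^2)/63 - exp(-z)/8


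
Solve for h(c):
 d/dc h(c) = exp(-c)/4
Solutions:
 h(c) = C1 - exp(-c)/4


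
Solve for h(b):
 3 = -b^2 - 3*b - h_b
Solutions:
 h(b) = C1 - b^3/3 - 3*b^2/2 - 3*b


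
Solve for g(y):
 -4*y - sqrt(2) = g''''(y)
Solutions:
 g(y) = C1 + C2*y + C3*y^2 + C4*y^3 - y^5/30 - sqrt(2)*y^4/24


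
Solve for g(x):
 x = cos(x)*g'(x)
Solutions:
 g(x) = C1 + Integral(x/cos(x), x)


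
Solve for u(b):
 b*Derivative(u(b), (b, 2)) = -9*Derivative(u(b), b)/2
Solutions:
 u(b) = C1 + C2/b^(7/2)


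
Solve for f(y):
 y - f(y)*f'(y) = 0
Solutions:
 f(y) = -sqrt(C1 + y^2)
 f(y) = sqrt(C1 + y^2)


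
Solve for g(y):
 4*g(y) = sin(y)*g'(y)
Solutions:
 g(y) = C1*(cos(y)^2 - 2*cos(y) + 1)/(cos(y)^2 + 2*cos(y) + 1)


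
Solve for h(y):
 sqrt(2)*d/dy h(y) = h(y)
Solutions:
 h(y) = C1*exp(sqrt(2)*y/2)


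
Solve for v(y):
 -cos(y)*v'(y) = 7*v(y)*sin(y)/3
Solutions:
 v(y) = C1*cos(y)^(7/3)


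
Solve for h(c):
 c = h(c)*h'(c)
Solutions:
 h(c) = -sqrt(C1 + c^2)
 h(c) = sqrt(C1 + c^2)


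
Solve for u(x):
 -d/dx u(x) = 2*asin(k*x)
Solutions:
 u(x) = C1 - 2*Piecewise((x*asin(k*x) + sqrt(-k^2*x^2 + 1)/k, Ne(k, 0)), (0, True))


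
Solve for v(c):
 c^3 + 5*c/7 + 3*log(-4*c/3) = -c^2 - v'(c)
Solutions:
 v(c) = C1 - c^4/4 - c^3/3 - 5*c^2/14 - 3*c*log(-c) + 3*c*(-2*log(2) + 1 + log(3))


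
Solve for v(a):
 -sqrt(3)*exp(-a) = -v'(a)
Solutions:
 v(a) = C1 - sqrt(3)*exp(-a)


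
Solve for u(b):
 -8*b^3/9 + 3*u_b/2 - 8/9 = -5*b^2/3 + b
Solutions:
 u(b) = C1 + 4*b^4/27 - 10*b^3/27 + b^2/3 + 16*b/27


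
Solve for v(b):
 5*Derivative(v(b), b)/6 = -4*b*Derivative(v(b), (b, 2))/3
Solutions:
 v(b) = C1 + C2*b^(3/8)


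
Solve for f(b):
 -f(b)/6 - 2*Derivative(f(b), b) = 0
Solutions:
 f(b) = C1*exp(-b/12)


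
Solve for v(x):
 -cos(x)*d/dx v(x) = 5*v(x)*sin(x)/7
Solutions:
 v(x) = C1*cos(x)^(5/7)


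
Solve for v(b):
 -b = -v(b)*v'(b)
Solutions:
 v(b) = -sqrt(C1 + b^2)
 v(b) = sqrt(C1 + b^2)


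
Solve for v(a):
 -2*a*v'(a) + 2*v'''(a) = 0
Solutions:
 v(a) = C1 + Integral(C2*airyai(a) + C3*airybi(a), a)


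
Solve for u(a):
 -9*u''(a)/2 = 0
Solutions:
 u(a) = C1 + C2*a


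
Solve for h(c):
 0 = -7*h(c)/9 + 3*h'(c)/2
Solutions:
 h(c) = C1*exp(14*c/27)


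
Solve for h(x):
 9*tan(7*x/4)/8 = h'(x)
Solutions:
 h(x) = C1 - 9*log(cos(7*x/4))/14


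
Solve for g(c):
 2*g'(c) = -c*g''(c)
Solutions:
 g(c) = C1 + C2/c


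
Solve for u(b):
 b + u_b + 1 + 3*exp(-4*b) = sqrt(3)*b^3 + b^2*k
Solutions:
 u(b) = C1 + sqrt(3)*b^4/4 + b^3*k/3 - b^2/2 - b + 3*exp(-4*b)/4


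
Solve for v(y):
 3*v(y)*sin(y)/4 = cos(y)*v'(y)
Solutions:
 v(y) = C1/cos(y)^(3/4)


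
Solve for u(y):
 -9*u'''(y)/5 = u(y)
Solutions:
 u(y) = C3*exp(-15^(1/3)*y/3) + (C1*sin(3^(5/6)*5^(1/3)*y/6) + C2*cos(3^(5/6)*5^(1/3)*y/6))*exp(15^(1/3)*y/6)


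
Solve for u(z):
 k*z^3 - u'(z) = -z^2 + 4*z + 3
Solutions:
 u(z) = C1 + k*z^4/4 + z^3/3 - 2*z^2 - 3*z


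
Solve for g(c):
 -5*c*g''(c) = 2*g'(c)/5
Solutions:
 g(c) = C1 + C2*c^(23/25)


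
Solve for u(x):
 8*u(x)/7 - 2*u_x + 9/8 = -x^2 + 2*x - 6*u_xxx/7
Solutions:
 u(x) = C1*exp(x) + C2*exp(x*(-3 + sqrt(57))/6) + C3*exp(-x*(3 + sqrt(57))/6) - 7*x^2/8 - 21*x/16 - 105/32


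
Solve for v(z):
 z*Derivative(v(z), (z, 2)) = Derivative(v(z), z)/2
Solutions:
 v(z) = C1 + C2*z^(3/2)


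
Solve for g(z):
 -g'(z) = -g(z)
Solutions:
 g(z) = C1*exp(z)


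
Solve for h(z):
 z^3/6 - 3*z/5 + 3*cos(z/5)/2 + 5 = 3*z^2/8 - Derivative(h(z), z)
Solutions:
 h(z) = C1 - z^4/24 + z^3/8 + 3*z^2/10 - 5*z - 15*sin(z/5)/2


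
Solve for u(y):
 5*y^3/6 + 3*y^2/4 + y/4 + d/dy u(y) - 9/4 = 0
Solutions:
 u(y) = C1 - 5*y^4/24 - y^3/4 - y^2/8 + 9*y/4


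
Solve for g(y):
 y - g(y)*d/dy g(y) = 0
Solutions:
 g(y) = -sqrt(C1 + y^2)
 g(y) = sqrt(C1 + y^2)


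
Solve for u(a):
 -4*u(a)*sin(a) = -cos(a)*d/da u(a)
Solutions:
 u(a) = C1/cos(a)^4


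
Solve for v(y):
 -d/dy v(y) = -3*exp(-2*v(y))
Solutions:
 v(y) = log(-sqrt(C1 + 6*y))
 v(y) = log(C1 + 6*y)/2


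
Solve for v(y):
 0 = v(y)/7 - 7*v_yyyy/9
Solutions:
 v(y) = C1*exp(-sqrt(21)*y/7) + C2*exp(sqrt(21)*y/7) + C3*sin(sqrt(21)*y/7) + C4*cos(sqrt(21)*y/7)


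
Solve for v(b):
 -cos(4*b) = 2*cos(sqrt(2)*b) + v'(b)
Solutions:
 v(b) = C1 - sin(4*b)/4 - sqrt(2)*sin(sqrt(2)*b)


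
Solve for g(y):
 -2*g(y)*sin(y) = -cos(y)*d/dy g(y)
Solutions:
 g(y) = C1/cos(y)^2


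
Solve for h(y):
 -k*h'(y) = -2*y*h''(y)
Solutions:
 h(y) = C1 + y^(re(k)/2 + 1)*(C2*sin(log(y)*Abs(im(k))/2) + C3*cos(log(y)*im(k)/2))


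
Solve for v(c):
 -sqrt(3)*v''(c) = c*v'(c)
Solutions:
 v(c) = C1 + C2*erf(sqrt(2)*3^(3/4)*c/6)


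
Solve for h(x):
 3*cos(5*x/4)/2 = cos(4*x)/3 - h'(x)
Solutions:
 h(x) = C1 - 6*sin(5*x/4)/5 + sin(4*x)/12


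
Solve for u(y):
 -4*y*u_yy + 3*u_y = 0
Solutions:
 u(y) = C1 + C2*y^(7/4)


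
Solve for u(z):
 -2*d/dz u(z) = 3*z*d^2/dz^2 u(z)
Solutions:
 u(z) = C1 + C2*z^(1/3)


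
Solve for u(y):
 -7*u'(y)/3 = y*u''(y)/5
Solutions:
 u(y) = C1 + C2/y^(32/3)


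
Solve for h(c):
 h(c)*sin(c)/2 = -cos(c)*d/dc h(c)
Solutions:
 h(c) = C1*sqrt(cos(c))


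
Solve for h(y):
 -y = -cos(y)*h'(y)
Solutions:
 h(y) = C1 + Integral(y/cos(y), y)


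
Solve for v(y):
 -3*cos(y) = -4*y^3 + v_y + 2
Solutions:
 v(y) = C1 + y^4 - 2*y - 3*sin(y)


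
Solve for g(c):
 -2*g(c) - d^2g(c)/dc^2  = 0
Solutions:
 g(c) = C1*sin(sqrt(2)*c) + C2*cos(sqrt(2)*c)


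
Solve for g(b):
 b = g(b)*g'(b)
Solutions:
 g(b) = -sqrt(C1 + b^2)
 g(b) = sqrt(C1 + b^2)


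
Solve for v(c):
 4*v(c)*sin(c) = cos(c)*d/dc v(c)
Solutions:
 v(c) = C1/cos(c)^4


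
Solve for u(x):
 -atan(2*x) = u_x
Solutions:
 u(x) = C1 - x*atan(2*x) + log(4*x^2 + 1)/4


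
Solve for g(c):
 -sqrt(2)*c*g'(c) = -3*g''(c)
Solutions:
 g(c) = C1 + C2*erfi(2^(3/4)*sqrt(3)*c/6)


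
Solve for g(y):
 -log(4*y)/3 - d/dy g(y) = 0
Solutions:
 g(y) = C1 - y*log(y)/3 - 2*y*log(2)/3 + y/3


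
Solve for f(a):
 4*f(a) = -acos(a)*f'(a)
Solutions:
 f(a) = C1*exp(-4*Integral(1/acos(a), a))


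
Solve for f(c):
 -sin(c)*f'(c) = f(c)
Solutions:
 f(c) = C1*sqrt(cos(c) + 1)/sqrt(cos(c) - 1)


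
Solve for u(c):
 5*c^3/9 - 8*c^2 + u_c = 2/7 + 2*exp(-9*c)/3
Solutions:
 u(c) = C1 - 5*c^4/36 + 8*c^3/3 + 2*c/7 - 2*exp(-9*c)/27


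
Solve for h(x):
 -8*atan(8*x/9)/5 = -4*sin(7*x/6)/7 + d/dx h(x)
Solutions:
 h(x) = C1 - 8*x*atan(8*x/9)/5 + 9*log(64*x^2 + 81)/10 - 24*cos(7*x/6)/49


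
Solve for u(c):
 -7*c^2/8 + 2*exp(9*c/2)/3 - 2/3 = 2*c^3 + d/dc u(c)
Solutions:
 u(c) = C1 - c^4/2 - 7*c^3/24 - 2*c/3 + 4*exp(9*c/2)/27


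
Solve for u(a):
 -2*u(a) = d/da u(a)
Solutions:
 u(a) = C1*exp(-2*a)


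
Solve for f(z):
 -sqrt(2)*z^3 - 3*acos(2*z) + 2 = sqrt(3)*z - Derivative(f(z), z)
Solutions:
 f(z) = C1 + sqrt(2)*z^4/4 + sqrt(3)*z^2/2 + 3*z*acos(2*z) - 2*z - 3*sqrt(1 - 4*z^2)/2


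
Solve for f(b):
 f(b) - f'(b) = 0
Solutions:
 f(b) = C1*exp(b)


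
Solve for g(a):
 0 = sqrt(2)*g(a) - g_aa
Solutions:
 g(a) = C1*exp(-2^(1/4)*a) + C2*exp(2^(1/4)*a)


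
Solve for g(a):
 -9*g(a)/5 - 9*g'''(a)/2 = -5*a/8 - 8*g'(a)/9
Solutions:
 g(a) = C1*exp(a*(80*45^(1/3)/(sqrt(42739521) + 6561)^(1/3) + 75^(1/3)*(sqrt(42739521) + 6561)^(1/3))/270)*sin(3^(1/6)*5^(1/3)*a*(-3^(2/3)*5^(1/3)*(sqrt(42739521) + 6561)^(1/3) + 240/(sqrt(42739521) + 6561)^(1/3))/270) + C2*exp(a*(80*45^(1/3)/(sqrt(42739521) + 6561)^(1/3) + 75^(1/3)*(sqrt(42739521) + 6561)^(1/3))/270)*cos(3^(1/6)*5^(1/3)*a*(-3^(2/3)*5^(1/3)*(sqrt(42739521) + 6561)^(1/3) + 240/(sqrt(42739521) + 6561)^(1/3))/270) + C3*exp(-a*(80*45^(1/3)/(sqrt(42739521) + 6561)^(1/3) + 75^(1/3)*(sqrt(42739521) + 6561)^(1/3))/135) + 25*a/72 + 125/729


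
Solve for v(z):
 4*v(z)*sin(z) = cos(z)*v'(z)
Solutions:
 v(z) = C1/cos(z)^4


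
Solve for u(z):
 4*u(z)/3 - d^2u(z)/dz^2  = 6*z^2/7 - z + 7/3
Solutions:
 u(z) = C1*exp(-2*sqrt(3)*z/3) + C2*exp(2*sqrt(3)*z/3) + 9*z^2/14 - 3*z/4 + 19/7


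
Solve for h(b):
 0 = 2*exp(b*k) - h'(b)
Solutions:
 h(b) = C1 + 2*exp(b*k)/k


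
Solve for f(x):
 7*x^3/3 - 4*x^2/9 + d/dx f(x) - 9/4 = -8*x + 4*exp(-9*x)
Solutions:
 f(x) = C1 - 7*x^4/12 + 4*x^3/27 - 4*x^2 + 9*x/4 - 4*exp(-9*x)/9


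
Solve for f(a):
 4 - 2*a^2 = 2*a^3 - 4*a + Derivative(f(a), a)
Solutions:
 f(a) = C1 - a^4/2 - 2*a^3/3 + 2*a^2 + 4*a


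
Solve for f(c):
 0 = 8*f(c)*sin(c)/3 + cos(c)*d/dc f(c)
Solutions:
 f(c) = C1*cos(c)^(8/3)


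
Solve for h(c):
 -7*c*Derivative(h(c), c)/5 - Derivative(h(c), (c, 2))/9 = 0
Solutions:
 h(c) = C1 + C2*erf(3*sqrt(70)*c/10)


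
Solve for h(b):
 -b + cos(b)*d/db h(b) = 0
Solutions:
 h(b) = C1 + Integral(b/cos(b), b)


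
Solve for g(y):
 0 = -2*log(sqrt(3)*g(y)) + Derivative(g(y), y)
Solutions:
 -Integral(1/(2*log(_y) + log(3)), (_y, g(y))) = C1 - y


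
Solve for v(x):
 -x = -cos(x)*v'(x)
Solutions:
 v(x) = C1 + Integral(x/cos(x), x)


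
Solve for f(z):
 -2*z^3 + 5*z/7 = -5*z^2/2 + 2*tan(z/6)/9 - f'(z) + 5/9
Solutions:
 f(z) = C1 + z^4/2 - 5*z^3/6 - 5*z^2/14 + 5*z/9 - 4*log(cos(z/6))/3


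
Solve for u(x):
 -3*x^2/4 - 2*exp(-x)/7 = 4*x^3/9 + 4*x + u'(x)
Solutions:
 u(x) = C1 - x^4/9 - x^3/4 - 2*x^2 + 2*exp(-x)/7


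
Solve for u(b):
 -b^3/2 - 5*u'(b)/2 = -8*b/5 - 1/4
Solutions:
 u(b) = C1 - b^4/20 + 8*b^2/25 + b/10


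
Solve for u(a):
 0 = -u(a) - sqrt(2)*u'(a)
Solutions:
 u(a) = C1*exp(-sqrt(2)*a/2)


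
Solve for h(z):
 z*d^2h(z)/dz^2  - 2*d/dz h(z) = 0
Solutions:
 h(z) = C1 + C2*z^3


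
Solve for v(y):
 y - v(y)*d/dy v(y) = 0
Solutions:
 v(y) = -sqrt(C1 + y^2)
 v(y) = sqrt(C1 + y^2)


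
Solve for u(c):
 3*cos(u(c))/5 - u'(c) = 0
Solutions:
 -3*c/5 - log(sin(u(c)) - 1)/2 + log(sin(u(c)) + 1)/2 = C1


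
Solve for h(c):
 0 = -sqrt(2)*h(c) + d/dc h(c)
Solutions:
 h(c) = C1*exp(sqrt(2)*c)


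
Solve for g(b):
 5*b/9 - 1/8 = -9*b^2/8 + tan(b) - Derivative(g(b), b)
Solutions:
 g(b) = C1 - 3*b^3/8 - 5*b^2/18 + b/8 - log(cos(b))


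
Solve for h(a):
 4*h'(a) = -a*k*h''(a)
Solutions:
 h(a) = C1 + a^(((re(k) - 4)*re(k) + im(k)^2)/(re(k)^2 + im(k)^2))*(C2*sin(4*log(a)*Abs(im(k))/(re(k)^2 + im(k)^2)) + C3*cos(4*log(a)*im(k)/(re(k)^2 + im(k)^2)))


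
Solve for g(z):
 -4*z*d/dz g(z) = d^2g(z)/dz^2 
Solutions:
 g(z) = C1 + C2*erf(sqrt(2)*z)


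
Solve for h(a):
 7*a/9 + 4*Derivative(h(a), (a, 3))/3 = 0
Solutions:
 h(a) = C1 + C2*a + C3*a^2 - 7*a^4/288


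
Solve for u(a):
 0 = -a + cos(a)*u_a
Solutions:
 u(a) = C1 + Integral(a/cos(a), a)


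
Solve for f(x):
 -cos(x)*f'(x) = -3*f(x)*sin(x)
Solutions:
 f(x) = C1/cos(x)^3


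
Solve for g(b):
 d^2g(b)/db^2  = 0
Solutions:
 g(b) = C1 + C2*b


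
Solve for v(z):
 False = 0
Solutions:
 v(z) = C1 + 2*z*acos(-2*z) + zoo*z + sqrt(1 - 4*z^2)


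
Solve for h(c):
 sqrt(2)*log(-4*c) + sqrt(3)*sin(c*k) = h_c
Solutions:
 h(c) = C1 + sqrt(2)*c*(log(-c) - 1) + 2*sqrt(2)*c*log(2) + sqrt(3)*Piecewise((-cos(c*k)/k, Ne(k, 0)), (0, True))


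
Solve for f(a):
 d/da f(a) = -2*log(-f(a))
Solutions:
 -li(-f(a)) = C1 - 2*a


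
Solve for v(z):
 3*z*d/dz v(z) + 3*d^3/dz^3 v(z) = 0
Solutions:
 v(z) = C1 + Integral(C2*airyai(-z) + C3*airybi(-z), z)


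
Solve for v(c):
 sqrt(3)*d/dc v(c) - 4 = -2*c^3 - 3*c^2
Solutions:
 v(c) = C1 - sqrt(3)*c^4/6 - sqrt(3)*c^3/3 + 4*sqrt(3)*c/3


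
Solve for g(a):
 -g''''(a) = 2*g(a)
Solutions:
 g(a) = (C1*sin(2^(3/4)*a/2) + C2*cos(2^(3/4)*a/2))*exp(-2^(3/4)*a/2) + (C3*sin(2^(3/4)*a/2) + C4*cos(2^(3/4)*a/2))*exp(2^(3/4)*a/2)


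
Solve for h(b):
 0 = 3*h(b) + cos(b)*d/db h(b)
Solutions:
 h(b) = C1*(sin(b) - 1)^(3/2)/(sin(b) + 1)^(3/2)


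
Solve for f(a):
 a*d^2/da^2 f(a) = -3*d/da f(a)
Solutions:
 f(a) = C1 + C2/a^2


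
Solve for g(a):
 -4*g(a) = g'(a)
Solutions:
 g(a) = C1*exp(-4*a)


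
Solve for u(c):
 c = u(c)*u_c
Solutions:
 u(c) = -sqrt(C1 + c^2)
 u(c) = sqrt(C1 + c^2)


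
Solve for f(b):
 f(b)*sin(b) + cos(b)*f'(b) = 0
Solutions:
 f(b) = C1*cos(b)


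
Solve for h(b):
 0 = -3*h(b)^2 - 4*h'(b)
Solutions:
 h(b) = 4/(C1 + 3*b)


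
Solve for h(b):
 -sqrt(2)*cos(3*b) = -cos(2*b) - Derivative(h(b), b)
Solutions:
 h(b) = C1 - sin(2*b)/2 + sqrt(2)*sin(3*b)/3


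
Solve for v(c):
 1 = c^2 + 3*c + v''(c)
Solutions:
 v(c) = C1 + C2*c - c^4/12 - c^3/2 + c^2/2


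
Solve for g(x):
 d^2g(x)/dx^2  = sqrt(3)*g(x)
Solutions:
 g(x) = C1*exp(-3^(1/4)*x) + C2*exp(3^(1/4)*x)


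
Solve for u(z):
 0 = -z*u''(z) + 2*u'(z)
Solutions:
 u(z) = C1 + C2*z^3


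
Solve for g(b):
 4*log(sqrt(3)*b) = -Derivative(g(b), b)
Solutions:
 g(b) = C1 - 4*b*log(b) - b*log(9) + 4*b


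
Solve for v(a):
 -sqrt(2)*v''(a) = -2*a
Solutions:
 v(a) = C1 + C2*a + sqrt(2)*a^3/6


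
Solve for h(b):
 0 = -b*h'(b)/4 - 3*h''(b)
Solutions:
 h(b) = C1 + C2*erf(sqrt(6)*b/12)


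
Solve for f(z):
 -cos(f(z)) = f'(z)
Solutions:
 f(z) = pi - asin((C1 + exp(2*z))/(C1 - exp(2*z)))
 f(z) = asin((C1 + exp(2*z))/(C1 - exp(2*z)))


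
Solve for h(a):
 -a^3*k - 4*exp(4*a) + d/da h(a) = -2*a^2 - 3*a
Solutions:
 h(a) = C1 + a^4*k/4 - 2*a^3/3 - 3*a^2/2 + exp(4*a)


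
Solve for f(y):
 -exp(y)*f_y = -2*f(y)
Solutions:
 f(y) = C1*exp(-2*exp(-y))


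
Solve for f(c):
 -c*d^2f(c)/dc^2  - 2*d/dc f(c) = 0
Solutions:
 f(c) = C1 + C2/c


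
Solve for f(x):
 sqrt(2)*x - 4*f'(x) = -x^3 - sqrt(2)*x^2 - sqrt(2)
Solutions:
 f(x) = C1 + x^4/16 + sqrt(2)*x^3/12 + sqrt(2)*x^2/8 + sqrt(2)*x/4


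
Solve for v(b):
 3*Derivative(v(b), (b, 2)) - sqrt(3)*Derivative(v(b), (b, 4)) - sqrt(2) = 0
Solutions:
 v(b) = C1 + C2*b + C3*exp(-3^(1/4)*b) + C4*exp(3^(1/4)*b) + sqrt(2)*b^2/6


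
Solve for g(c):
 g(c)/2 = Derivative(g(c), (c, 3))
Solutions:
 g(c) = C3*exp(2^(2/3)*c/2) + (C1*sin(2^(2/3)*sqrt(3)*c/4) + C2*cos(2^(2/3)*sqrt(3)*c/4))*exp(-2^(2/3)*c/4)


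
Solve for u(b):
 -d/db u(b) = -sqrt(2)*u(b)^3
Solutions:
 u(b) = -sqrt(2)*sqrt(-1/(C1 + sqrt(2)*b))/2
 u(b) = sqrt(2)*sqrt(-1/(C1 + sqrt(2)*b))/2


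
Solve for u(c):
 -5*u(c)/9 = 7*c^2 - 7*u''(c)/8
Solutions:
 u(c) = C1*exp(-2*sqrt(70)*c/21) + C2*exp(2*sqrt(70)*c/21) - 63*c^2/5 - 3969/100


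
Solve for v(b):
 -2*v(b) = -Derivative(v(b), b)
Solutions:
 v(b) = C1*exp(2*b)


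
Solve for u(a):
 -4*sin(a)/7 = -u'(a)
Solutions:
 u(a) = C1 - 4*cos(a)/7


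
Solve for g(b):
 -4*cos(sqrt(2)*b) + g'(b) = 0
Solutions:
 g(b) = C1 + 2*sqrt(2)*sin(sqrt(2)*b)


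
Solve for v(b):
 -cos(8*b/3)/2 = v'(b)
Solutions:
 v(b) = C1 - 3*sin(8*b/3)/16


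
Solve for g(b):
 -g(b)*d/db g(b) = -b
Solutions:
 g(b) = -sqrt(C1 + b^2)
 g(b) = sqrt(C1 + b^2)


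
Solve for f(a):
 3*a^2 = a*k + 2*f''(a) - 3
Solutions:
 f(a) = C1 + C2*a + a^4/8 - a^3*k/12 + 3*a^2/4


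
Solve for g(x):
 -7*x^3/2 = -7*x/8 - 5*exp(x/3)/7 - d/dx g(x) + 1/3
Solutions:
 g(x) = C1 + 7*x^4/8 - 7*x^2/16 + x/3 - 15*exp(x/3)/7


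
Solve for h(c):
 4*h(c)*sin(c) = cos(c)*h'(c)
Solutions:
 h(c) = C1/cos(c)^4


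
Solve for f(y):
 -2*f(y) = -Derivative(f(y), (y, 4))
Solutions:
 f(y) = C1*exp(-2^(1/4)*y) + C2*exp(2^(1/4)*y) + C3*sin(2^(1/4)*y) + C4*cos(2^(1/4)*y)


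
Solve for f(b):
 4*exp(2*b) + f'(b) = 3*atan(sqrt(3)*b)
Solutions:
 f(b) = C1 + 3*b*atan(sqrt(3)*b) - 2*exp(2*b) - sqrt(3)*log(3*b^2 + 1)/2


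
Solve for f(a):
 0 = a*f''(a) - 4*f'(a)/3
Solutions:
 f(a) = C1 + C2*a^(7/3)


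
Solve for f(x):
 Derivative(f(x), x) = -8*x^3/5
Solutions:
 f(x) = C1 - 2*x^4/5


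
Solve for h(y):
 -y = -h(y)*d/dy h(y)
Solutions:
 h(y) = -sqrt(C1 + y^2)
 h(y) = sqrt(C1 + y^2)


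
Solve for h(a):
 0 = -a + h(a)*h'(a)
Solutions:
 h(a) = -sqrt(C1 + a^2)
 h(a) = sqrt(C1 + a^2)


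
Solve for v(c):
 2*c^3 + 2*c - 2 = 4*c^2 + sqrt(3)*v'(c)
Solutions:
 v(c) = C1 + sqrt(3)*c^4/6 - 4*sqrt(3)*c^3/9 + sqrt(3)*c^2/3 - 2*sqrt(3)*c/3


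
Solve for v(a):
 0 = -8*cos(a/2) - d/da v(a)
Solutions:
 v(a) = C1 - 16*sin(a/2)


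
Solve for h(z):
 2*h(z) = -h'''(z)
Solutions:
 h(z) = C3*exp(-2^(1/3)*z) + (C1*sin(2^(1/3)*sqrt(3)*z/2) + C2*cos(2^(1/3)*sqrt(3)*z/2))*exp(2^(1/3)*z/2)


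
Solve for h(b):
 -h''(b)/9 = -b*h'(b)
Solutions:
 h(b) = C1 + C2*erfi(3*sqrt(2)*b/2)


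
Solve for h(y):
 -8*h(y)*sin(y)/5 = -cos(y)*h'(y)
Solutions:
 h(y) = C1/cos(y)^(8/5)


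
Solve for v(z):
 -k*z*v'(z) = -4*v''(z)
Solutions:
 v(z) = Piecewise((-sqrt(2)*sqrt(pi)*C1*erf(sqrt(2)*z*sqrt(-k)/4)/sqrt(-k) - C2, (k > 0) | (k < 0)), (-C1*z - C2, True))


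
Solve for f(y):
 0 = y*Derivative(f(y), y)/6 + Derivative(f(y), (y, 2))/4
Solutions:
 f(y) = C1 + C2*erf(sqrt(3)*y/3)


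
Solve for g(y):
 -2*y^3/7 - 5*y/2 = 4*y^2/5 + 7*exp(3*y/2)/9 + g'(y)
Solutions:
 g(y) = C1 - y^4/14 - 4*y^3/15 - 5*y^2/4 - 14*exp(3*y/2)/27


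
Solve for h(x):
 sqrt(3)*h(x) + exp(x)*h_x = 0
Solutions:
 h(x) = C1*exp(sqrt(3)*exp(-x))


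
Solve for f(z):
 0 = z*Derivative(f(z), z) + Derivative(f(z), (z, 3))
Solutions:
 f(z) = C1 + Integral(C2*airyai(-z) + C3*airybi(-z), z)


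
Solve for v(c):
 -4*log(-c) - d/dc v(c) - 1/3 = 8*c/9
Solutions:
 v(c) = C1 - 4*c^2/9 - 4*c*log(-c) + 11*c/3


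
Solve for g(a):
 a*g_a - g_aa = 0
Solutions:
 g(a) = C1 + C2*erfi(sqrt(2)*a/2)


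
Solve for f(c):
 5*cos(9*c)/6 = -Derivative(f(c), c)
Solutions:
 f(c) = C1 - 5*sin(9*c)/54


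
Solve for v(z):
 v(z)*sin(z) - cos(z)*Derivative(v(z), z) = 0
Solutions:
 v(z) = C1/cos(z)


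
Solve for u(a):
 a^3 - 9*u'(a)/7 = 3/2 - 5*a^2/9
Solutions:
 u(a) = C1 + 7*a^4/36 + 35*a^3/243 - 7*a/6


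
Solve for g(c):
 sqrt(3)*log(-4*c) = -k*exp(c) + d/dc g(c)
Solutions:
 g(c) = C1 + sqrt(3)*c*log(-c) + sqrt(3)*c*(-1 + 2*log(2)) + k*exp(c)


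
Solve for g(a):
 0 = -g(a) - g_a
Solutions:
 g(a) = C1*exp(-a)


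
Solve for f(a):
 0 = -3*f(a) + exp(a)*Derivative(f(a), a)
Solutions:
 f(a) = C1*exp(-3*exp(-a))


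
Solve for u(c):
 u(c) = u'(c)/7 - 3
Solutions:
 u(c) = C1*exp(7*c) - 3


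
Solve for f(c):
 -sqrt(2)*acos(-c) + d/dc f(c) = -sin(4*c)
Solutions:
 f(c) = C1 + sqrt(2)*(c*acos(-c) + sqrt(1 - c^2)) + cos(4*c)/4


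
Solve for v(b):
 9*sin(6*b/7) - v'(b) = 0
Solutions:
 v(b) = C1 - 21*cos(6*b/7)/2


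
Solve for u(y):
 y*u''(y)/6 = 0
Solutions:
 u(y) = C1 + C2*y


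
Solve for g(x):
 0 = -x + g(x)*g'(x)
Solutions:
 g(x) = -sqrt(C1 + x^2)
 g(x) = sqrt(C1 + x^2)


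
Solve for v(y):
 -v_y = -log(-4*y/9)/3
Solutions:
 v(y) = C1 + y*log(-y)/3 + y*(-2*log(3) - 1 + 2*log(2))/3


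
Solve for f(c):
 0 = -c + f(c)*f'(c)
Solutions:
 f(c) = -sqrt(C1 + c^2)
 f(c) = sqrt(C1 + c^2)


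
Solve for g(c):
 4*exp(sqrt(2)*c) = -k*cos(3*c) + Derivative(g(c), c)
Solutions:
 g(c) = C1 + k*sin(3*c)/3 + 2*sqrt(2)*exp(sqrt(2)*c)


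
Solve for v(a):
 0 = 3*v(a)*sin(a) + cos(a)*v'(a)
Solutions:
 v(a) = C1*cos(a)^3


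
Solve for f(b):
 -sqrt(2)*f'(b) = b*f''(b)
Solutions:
 f(b) = C1 + C2*b^(1 - sqrt(2))


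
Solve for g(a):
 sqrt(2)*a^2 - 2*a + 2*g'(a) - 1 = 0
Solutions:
 g(a) = C1 - sqrt(2)*a^3/6 + a^2/2 + a/2


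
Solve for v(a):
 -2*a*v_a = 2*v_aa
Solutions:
 v(a) = C1 + C2*erf(sqrt(2)*a/2)


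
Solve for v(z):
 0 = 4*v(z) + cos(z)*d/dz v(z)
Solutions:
 v(z) = C1*(sin(z)^2 - 2*sin(z) + 1)/(sin(z)^2 + 2*sin(z) + 1)


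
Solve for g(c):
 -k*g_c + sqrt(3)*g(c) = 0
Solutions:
 g(c) = C1*exp(sqrt(3)*c/k)


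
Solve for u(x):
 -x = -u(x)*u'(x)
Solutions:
 u(x) = -sqrt(C1 + x^2)
 u(x) = sqrt(C1 + x^2)


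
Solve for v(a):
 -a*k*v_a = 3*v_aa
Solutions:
 v(a) = Piecewise((-sqrt(6)*sqrt(pi)*C1*erf(sqrt(6)*a*sqrt(k)/6)/(2*sqrt(k)) - C2, (k > 0) | (k < 0)), (-C1*a - C2, True))


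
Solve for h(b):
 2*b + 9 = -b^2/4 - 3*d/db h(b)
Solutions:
 h(b) = C1 - b^3/36 - b^2/3 - 3*b


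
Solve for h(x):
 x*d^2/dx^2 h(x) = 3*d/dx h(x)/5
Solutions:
 h(x) = C1 + C2*x^(8/5)


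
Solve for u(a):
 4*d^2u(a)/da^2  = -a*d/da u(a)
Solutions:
 u(a) = C1 + C2*erf(sqrt(2)*a/4)


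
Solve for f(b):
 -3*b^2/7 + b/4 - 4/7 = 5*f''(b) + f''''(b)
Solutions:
 f(b) = C1 + C2*b + C3*sin(sqrt(5)*b) + C4*cos(sqrt(5)*b) - b^4/140 + b^3/120 - b^2/25


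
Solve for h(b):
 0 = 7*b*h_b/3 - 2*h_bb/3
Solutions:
 h(b) = C1 + C2*erfi(sqrt(7)*b/2)


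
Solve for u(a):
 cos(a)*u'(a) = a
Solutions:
 u(a) = C1 + Integral(a/cos(a), a)


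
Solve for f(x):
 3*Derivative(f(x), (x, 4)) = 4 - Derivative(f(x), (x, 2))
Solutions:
 f(x) = C1 + C2*x + C3*sin(sqrt(3)*x/3) + C4*cos(sqrt(3)*x/3) + 2*x^2


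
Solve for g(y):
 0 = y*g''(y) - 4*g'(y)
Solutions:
 g(y) = C1 + C2*y^5


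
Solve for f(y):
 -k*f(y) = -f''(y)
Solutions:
 f(y) = C1*exp(-sqrt(k)*y) + C2*exp(sqrt(k)*y)


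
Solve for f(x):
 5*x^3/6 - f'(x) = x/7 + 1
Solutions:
 f(x) = C1 + 5*x^4/24 - x^2/14 - x


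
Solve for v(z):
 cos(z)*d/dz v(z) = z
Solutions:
 v(z) = C1 + Integral(z/cos(z), z)


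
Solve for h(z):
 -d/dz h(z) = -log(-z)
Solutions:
 h(z) = C1 + z*log(-z) - z


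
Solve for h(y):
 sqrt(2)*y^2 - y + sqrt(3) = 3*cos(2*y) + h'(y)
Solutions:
 h(y) = C1 + sqrt(2)*y^3/3 - y^2/2 + sqrt(3)*y - 3*sin(2*y)/2


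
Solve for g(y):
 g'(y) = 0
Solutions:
 g(y) = C1


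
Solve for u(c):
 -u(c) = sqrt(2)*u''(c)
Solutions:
 u(c) = C1*sin(2^(3/4)*c/2) + C2*cos(2^(3/4)*c/2)


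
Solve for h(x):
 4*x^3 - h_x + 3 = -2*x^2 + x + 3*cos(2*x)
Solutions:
 h(x) = C1 + x^4 + 2*x^3/3 - x^2/2 + 3*x - 3*sin(x)*cos(x)


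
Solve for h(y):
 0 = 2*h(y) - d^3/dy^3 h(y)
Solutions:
 h(y) = C3*exp(2^(1/3)*y) + (C1*sin(2^(1/3)*sqrt(3)*y/2) + C2*cos(2^(1/3)*sqrt(3)*y/2))*exp(-2^(1/3)*y/2)


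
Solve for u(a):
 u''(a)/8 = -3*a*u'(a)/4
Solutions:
 u(a) = C1 + C2*erf(sqrt(3)*a)


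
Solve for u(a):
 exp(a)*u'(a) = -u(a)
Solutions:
 u(a) = C1*exp(exp(-a))


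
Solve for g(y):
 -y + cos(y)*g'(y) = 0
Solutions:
 g(y) = C1 + Integral(y/cos(y), y)


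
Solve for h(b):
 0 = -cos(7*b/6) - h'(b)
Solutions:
 h(b) = C1 - 6*sin(7*b/6)/7


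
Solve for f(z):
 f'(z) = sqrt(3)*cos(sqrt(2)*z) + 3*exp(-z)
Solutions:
 f(z) = C1 + sqrt(6)*sin(sqrt(2)*z)/2 - 3*exp(-z)


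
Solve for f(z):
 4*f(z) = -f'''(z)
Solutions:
 f(z) = C3*exp(-2^(2/3)*z) + (C1*sin(2^(2/3)*sqrt(3)*z/2) + C2*cos(2^(2/3)*sqrt(3)*z/2))*exp(2^(2/3)*z/2)


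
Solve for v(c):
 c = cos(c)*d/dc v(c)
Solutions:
 v(c) = C1 + Integral(c/cos(c), c)


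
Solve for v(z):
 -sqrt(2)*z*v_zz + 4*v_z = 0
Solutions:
 v(z) = C1 + C2*z^(1 + 2*sqrt(2))


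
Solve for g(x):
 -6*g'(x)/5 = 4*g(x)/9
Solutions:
 g(x) = C1*exp(-10*x/27)


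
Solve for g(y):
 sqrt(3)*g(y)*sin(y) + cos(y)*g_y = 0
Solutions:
 g(y) = C1*cos(y)^(sqrt(3))


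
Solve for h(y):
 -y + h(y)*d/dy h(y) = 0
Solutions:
 h(y) = -sqrt(C1 + y^2)
 h(y) = sqrt(C1 + y^2)


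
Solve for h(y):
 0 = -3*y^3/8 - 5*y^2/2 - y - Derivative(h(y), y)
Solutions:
 h(y) = C1 - 3*y^4/32 - 5*y^3/6 - y^2/2


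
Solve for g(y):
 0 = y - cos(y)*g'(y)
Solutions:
 g(y) = C1 + Integral(y/cos(y), y)


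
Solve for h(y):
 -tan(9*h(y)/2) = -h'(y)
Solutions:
 h(y) = -2*asin(C1*exp(9*y/2))/9 + 2*pi/9
 h(y) = 2*asin(C1*exp(9*y/2))/9


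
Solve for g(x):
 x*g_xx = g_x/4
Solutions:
 g(x) = C1 + C2*x^(5/4)


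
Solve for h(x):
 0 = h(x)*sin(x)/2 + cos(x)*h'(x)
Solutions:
 h(x) = C1*sqrt(cos(x))


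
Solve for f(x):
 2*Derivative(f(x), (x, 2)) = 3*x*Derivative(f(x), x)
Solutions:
 f(x) = C1 + C2*erfi(sqrt(3)*x/2)


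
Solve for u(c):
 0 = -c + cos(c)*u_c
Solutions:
 u(c) = C1 + Integral(c/cos(c), c)


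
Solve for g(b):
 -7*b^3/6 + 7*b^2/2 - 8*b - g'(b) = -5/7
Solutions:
 g(b) = C1 - 7*b^4/24 + 7*b^3/6 - 4*b^2 + 5*b/7


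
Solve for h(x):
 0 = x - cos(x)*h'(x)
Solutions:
 h(x) = C1 + Integral(x/cos(x), x)


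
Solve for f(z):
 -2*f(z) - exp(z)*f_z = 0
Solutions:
 f(z) = C1*exp(2*exp(-z))


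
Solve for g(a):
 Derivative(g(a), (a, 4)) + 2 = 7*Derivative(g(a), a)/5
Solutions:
 g(a) = C1 + C4*exp(5^(2/3)*7^(1/3)*a/5) + 10*a/7 + (C2*sin(sqrt(3)*5^(2/3)*7^(1/3)*a/10) + C3*cos(sqrt(3)*5^(2/3)*7^(1/3)*a/10))*exp(-5^(2/3)*7^(1/3)*a/10)


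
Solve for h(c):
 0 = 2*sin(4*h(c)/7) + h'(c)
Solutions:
 2*c + 7*log(cos(4*h(c)/7) - 1)/8 - 7*log(cos(4*h(c)/7) + 1)/8 = C1


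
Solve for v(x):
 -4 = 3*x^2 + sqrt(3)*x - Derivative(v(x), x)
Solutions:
 v(x) = C1 + x^3 + sqrt(3)*x^2/2 + 4*x


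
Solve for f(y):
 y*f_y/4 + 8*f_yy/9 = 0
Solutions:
 f(y) = C1 + C2*erf(3*y/8)


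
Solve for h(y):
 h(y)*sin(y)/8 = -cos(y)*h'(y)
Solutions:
 h(y) = C1*cos(y)^(1/8)


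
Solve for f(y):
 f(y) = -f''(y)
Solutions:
 f(y) = C1*sin(y) + C2*cos(y)


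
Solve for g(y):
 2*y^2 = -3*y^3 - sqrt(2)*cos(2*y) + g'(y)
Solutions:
 g(y) = C1 + 3*y^4/4 + 2*y^3/3 + sqrt(2)*sin(2*y)/2


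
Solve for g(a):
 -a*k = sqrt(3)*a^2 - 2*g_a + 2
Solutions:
 g(a) = C1 + sqrt(3)*a^3/6 + a^2*k/4 + a


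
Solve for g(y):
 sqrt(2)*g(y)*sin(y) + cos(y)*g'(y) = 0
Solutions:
 g(y) = C1*cos(y)^(sqrt(2))


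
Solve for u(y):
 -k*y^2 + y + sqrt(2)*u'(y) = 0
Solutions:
 u(y) = C1 + sqrt(2)*k*y^3/6 - sqrt(2)*y^2/4


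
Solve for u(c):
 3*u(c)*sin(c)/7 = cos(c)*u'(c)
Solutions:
 u(c) = C1/cos(c)^(3/7)


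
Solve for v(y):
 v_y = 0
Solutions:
 v(y) = C1


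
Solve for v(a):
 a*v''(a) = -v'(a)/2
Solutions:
 v(a) = C1 + C2*sqrt(a)


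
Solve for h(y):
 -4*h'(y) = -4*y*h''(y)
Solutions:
 h(y) = C1 + C2*y^2


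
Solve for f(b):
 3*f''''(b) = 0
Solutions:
 f(b) = C1 + C2*b + C3*b^2 + C4*b^3


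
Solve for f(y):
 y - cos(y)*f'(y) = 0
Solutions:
 f(y) = C1 + Integral(y/cos(y), y)


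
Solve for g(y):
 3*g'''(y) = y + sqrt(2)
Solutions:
 g(y) = C1 + C2*y + C3*y^2 + y^4/72 + sqrt(2)*y^3/18


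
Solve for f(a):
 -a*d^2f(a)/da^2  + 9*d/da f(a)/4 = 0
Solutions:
 f(a) = C1 + C2*a^(13/4)


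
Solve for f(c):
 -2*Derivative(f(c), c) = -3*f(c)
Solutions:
 f(c) = C1*exp(3*c/2)


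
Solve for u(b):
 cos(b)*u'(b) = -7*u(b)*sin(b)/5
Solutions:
 u(b) = C1*cos(b)^(7/5)


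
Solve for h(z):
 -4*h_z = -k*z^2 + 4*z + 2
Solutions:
 h(z) = C1 + k*z^3/12 - z^2/2 - z/2


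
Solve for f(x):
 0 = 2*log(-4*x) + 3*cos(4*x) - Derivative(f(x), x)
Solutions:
 f(x) = C1 + 2*x*log(-x) - 2*x + 4*x*log(2) + 3*sin(4*x)/4


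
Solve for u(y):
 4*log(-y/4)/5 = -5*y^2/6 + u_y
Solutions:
 u(y) = C1 + 5*y^3/18 + 4*y*log(-y)/5 + 4*y*(-2*log(2) - 1)/5


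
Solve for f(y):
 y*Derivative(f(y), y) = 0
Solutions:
 f(y) = C1


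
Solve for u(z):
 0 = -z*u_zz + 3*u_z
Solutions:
 u(z) = C1 + C2*z^4


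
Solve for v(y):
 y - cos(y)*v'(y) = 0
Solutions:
 v(y) = C1 + Integral(y/cos(y), y)


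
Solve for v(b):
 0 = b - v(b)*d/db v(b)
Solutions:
 v(b) = -sqrt(C1 + b^2)
 v(b) = sqrt(C1 + b^2)


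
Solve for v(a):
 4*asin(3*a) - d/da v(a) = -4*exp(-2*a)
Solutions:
 v(a) = C1 + 4*a*asin(3*a) + 4*sqrt(1 - 9*a^2)/3 - 2*exp(-2*a)


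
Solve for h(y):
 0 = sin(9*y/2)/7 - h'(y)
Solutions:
 h(y) = C1 - 2*cos(9*y/2)/63


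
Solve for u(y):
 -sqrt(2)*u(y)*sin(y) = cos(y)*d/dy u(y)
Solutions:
 u(y) = C1*cos(y)^(sqrt(2))


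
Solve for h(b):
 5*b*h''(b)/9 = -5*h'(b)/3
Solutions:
 h(b) = C1 + C2/b^2


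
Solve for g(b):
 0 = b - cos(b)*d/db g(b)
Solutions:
 g(b) = C1 + Integral(b/cos(b), b)


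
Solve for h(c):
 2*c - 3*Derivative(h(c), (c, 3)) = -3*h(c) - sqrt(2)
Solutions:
 h(c) = C3*exp(c) - 2*c/3 + (C1*sin(sqrt(3)*c/2) + C2*cos(sqrt(3)*c/2))*exp(-c/2) - sqrt(2)/3


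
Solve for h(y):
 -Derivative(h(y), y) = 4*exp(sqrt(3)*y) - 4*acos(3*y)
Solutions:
 h(y) = C1 + 4*y*acos(3*y) - 4*sqrt(1 - 9*y^2)/3 - 4*sqrt(3)*exp(sqrt(3)*y)/3


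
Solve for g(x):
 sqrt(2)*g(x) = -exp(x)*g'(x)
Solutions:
 g(x) = C1*exp(sqrt(2)*exp(-x))


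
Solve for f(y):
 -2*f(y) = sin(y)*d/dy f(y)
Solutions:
 f(y) = C1*(cos(y) + 1)/(cos(y) - 1)


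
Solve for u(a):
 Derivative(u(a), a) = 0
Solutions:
 u(a) = C1


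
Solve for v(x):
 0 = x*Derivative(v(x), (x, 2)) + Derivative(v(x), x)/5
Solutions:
 v(x) = C1 + C2*x^(4/5)


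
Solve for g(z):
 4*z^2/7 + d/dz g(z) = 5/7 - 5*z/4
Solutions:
 g(z) = C1 - 4*z^3/21 - 5*z^2/8 + 5*z/7


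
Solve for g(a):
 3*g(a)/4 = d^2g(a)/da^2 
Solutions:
 g(a) = C1*exp(-sqrt(3)*a/2) + C2*exp(sqrt(3)*a/2)


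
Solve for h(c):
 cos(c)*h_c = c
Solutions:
 h(c) = C1 + Integral(c/cos(c), c)


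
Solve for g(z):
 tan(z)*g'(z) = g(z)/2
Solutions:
 g(z) = C1*sqrt(sin(z))


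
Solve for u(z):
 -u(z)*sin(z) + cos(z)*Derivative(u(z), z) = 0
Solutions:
 u(z) = C1/cos(z)


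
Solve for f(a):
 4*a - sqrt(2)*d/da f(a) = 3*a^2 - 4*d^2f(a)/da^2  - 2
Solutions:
 f(a) = C1 + C2*exp(sqrt(2)*a/4) - sqrt(2)*a^3/2 - 6*a^2 + sqrt(2)*a^2 - 23*sqrt(2)*a + 8*a


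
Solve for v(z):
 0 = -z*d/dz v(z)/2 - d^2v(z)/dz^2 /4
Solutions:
 v(z) = C1 + C2*erf(z)


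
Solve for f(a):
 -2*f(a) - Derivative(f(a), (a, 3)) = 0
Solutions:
 f(a) = C3*exp(-2^(1/3)*a) + (C1*sin(2^(1/3)*sqrt(3)*a/2) + C2*cos(2^(1/3)*sqrt(3)*a/2))*exp(2^(1/3)*a/2)


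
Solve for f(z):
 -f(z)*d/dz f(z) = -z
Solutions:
 f(z) = -sqrt(C1 + z^2)
 f(z) = sqrt(C1 + z^2)


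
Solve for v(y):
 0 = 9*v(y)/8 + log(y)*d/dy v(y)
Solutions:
 v(y) = C1*exp(-9*li(y)/8)


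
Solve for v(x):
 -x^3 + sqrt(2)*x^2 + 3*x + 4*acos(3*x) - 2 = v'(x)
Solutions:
 v(x) = C1 - x^4/4 + sqrt(2)*x^3/3 + 3*x^2/2 + 4*x*acos(3*x) - 2*x - 4*sqrt(1 - 9*x^2)/3


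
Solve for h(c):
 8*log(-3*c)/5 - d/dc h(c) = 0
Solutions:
 h(c) = C1 + 8*c*log(-c)/5 + 8*c*(-1 + log(3))/5


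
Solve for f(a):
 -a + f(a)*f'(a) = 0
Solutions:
 f(a) = -sqrt(C1 + a^2)
 f(a) = sqrt(C1 + a^2)


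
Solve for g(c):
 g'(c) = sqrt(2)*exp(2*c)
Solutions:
 g(c) = C1 + sqrt(2)*exp(2*c)/2


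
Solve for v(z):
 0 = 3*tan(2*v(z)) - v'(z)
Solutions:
 v(z) = -asin(C1*exp(6*z))/2 + pi/2
 v(z) = asin(C1*exp(6*z))/2


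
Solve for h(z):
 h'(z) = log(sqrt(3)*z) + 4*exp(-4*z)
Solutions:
 h(z) = C1 + z*log(z) + z*(-1 + log(3)/2) - exp(-4*z)


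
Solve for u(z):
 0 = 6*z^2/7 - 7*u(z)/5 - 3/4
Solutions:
 u(z) = 30*z^2/49 - 15/28


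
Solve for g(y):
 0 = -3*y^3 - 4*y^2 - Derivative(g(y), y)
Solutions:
 g(y) = C1 - 3*y^4/4 - 4*y^3/3


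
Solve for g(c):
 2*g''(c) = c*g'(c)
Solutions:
 g(c) = C1 + C2*erfi(c/2)


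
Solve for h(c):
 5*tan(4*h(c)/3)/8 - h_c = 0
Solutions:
 h(c) = -3*asin(C1*exp(5*c/6))/4 + 3*pi/4
 h(c) = 3*asin(C1*exp(5*c/6))/4


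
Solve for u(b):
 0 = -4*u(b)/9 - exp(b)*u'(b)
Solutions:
 u(b) = C1*exp(4*exp(-b)/9)


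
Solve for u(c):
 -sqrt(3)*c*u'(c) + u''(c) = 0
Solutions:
 u(c) = C1 + C2*erfi(sqrt(2)*3^(1/4)*c/2)


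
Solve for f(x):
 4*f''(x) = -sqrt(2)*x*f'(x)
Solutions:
 f(x) = C1 + C2*erf(2^(3/4)*x/4)


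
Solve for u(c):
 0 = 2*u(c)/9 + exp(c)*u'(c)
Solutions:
 u(c) = C1*exp(2*exp(-c)/9)


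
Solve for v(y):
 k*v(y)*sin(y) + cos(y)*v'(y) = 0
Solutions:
 v(y) = C1*exp(k*log(cos(y)))


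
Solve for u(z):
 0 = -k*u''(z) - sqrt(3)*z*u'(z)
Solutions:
 u(z) = C1 + C2*sqrt(k)*erf(sqrt(2)*3^(1/4)*z*sqrt(1/k)/2)


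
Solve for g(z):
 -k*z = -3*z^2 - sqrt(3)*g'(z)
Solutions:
 g(z) = C1 + sqrt(3)*k*z^2/6 - sqrt(3)*z^3/3


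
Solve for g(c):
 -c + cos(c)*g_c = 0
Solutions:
 g(c) = C1 + Integral(c/cos(c), c)


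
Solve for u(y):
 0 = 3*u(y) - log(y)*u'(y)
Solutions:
 u(y) = C1*exp(3*li(y))


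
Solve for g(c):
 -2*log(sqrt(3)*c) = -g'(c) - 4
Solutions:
 g(c) = C1 + 2*c*log(c) - 6*c + c*log(3)


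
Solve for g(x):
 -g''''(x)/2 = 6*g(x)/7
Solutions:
 g(x) = (C1*sin(3^(1/4)*7^(3/4)*x/7) + C2*cos(3^(1/4)*7^(3/4)*x/7))*exp(-3^(1/4)*7^(3/4)*x/7) + (C3*sin(3^(1/4)*7^(3/4)*x/7) + C4*cos(3^(1/4)*7^(3/4)*x/7))*exp(3^(1/4)*7^(3/4)*x/7)


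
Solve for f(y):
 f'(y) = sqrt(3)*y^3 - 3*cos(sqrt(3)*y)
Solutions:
 f(y) = C1 + sqrt(3)*y^4/4 - sqrt(3)*sin(sqrt(3)*y)


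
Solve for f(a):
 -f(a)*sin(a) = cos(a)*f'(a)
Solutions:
 f(a) = C1*cos(a)


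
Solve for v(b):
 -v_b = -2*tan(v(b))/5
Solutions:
 v(b) = pi - asin(C1*exp(2*b/5))
 v(b) = asin(C1*exp(2*b/5))


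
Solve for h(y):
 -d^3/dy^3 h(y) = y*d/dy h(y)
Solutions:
 h(y) = C1 + Integral(C2*airyai(-y) + C3*airybi(-y), y)


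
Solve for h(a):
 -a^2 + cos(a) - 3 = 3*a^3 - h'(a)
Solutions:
 h(a) = C1 + 3*a^4/4 + a^3/3 + 3*a - sin(a)


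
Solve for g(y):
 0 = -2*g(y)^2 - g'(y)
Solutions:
 g(y) = 1/(C1 + 2*y)


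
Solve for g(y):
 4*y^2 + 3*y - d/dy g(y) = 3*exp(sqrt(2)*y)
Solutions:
 g(y) = C1 + 4*y^3/3 + 3*y^2/2 - 3*sqrt(2)*exp(sqrt(2)*y)/2


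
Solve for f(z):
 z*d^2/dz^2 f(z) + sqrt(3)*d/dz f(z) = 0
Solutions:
 f(z) = C1 + C2*z^(1 - sqrt(3))


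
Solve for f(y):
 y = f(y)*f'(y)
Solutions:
 f(y) = -sqrt(C1 + y^2)
 f(y) = sqrt(C1 + y^2)


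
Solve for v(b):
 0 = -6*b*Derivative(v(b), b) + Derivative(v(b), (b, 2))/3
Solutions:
 v(b) = C1 + C2*erfi(3*b)


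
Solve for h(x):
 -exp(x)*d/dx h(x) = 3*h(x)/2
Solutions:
 h(x) = C1*exp(3*exp(-x)/2)


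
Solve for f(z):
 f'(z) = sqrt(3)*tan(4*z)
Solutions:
 f(z) = C1 - sqrt(3)*log(cos(4*z))/4


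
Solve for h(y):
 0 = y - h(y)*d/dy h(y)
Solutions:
 h(y) = -sqrt(C1 + y^2)
 h(y) = sqrt(C1 + y^2)


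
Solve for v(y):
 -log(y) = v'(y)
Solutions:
 v(y) = C1 - y*log(y) + y


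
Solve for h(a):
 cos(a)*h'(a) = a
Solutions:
 h(a) = C1 + Integral(a/cos(a), a)


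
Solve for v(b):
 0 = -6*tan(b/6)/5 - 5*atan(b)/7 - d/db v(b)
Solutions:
 v(b) = C1 - 5*b*atan(b)/7 + 5*log(b^2 + 1)/14 + 36*log(cos(b/6))/5


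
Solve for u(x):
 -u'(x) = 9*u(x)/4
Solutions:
 u(x) = C1*exp(-9*x/4)


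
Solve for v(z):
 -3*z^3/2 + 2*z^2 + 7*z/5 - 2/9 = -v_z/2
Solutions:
 v(z) = C1 + 3*z^4/4 - 4*z^3/3 - 7*z^2/5 + 4*z/9


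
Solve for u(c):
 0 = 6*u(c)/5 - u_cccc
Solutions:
 u(c) = C1*exp(-5^(3/4)*6^(1/4)*c/5) + C2*exp(5^(3/4)*6^(1/4)*c/5) + C3*sin(5^(3/4)*6^(1/4)*c/5) + C4*cos(5^(3/4)*6^(1/4)*c/5)


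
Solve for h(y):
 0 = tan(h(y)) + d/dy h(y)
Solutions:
 h(y) = pi - asin(C1*exp(-y))
 h(y) = asin(C1*exp(-y))


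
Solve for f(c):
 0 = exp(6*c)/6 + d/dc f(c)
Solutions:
 f(c) = C1 - exp(6*c)/36


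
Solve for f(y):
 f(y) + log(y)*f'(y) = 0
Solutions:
 f(y) = C1*exp(-li(y))


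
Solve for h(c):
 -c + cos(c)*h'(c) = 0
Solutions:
 h(c) = C1 + Integral(c/cos(c), c)


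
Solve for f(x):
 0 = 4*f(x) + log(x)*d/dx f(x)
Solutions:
 f(x) = C1*exp(-4*li(x))


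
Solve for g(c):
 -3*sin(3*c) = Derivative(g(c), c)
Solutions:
 g(c) = C1 + cos(3*c)


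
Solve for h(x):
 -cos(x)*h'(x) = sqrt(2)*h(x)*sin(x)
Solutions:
 h(x) = C1*cos(x)^(sqrt(2))
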